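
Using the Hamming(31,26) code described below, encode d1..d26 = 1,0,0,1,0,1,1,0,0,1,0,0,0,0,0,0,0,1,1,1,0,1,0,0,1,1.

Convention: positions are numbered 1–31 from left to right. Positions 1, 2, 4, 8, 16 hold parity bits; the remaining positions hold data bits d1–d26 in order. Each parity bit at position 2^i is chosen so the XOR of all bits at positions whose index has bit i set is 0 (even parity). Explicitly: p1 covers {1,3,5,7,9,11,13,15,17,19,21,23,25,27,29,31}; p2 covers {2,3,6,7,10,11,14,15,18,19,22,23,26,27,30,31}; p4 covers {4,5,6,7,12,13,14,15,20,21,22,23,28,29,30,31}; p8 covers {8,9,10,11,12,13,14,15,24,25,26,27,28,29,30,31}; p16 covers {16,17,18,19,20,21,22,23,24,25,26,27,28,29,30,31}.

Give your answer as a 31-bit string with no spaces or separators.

1111001001100100000000111010011

Place data at non-parity positions: p1 p2 1 p4 0 0 1 p8 0 1 1 0 0 1 0 p16 0 0 0 0 0 0 1 1 1 0 1 0 0 1 1
p1 (pos 1,3,5,7,9,11,13,15,17,19,21,23,25,27,29,31): XOR of data positions = 1⊕0⊕1⊕0⊕1⊕0⊕0⊕0⊕0⊕0⊕1⊕1⊕1⊕0⊕1 = 1
p2 (pos 2,3,6,7,10,11,14,15,18,19,22,23,26,27,30,31): XOR of data positions = 1⊕0⊕1⊕1⊕1⊕1⊕0⊕0⊕0⊕0⊕1⊕0⊕1⊕1⊕1 = 1
p4 (pos 4,5,6,7,12,13,14,15,20,21,22,23,28,29,30,31): XOR of data positions = 0⊕0⊕1⊕0⊕0⊕1⊕0⊕0⊕0⊕0⊕1⊕0⊕0⊕1⊕1 = 1
p8 (pos 8,9,10,11,12,13,14,15,24,25,26,27,28,29,30,31): XOR of data positions = 0⊕1⊕1⊕0⊕0⊕1⊕0⊕1⊕1⊕0⊕1⊕0⊕0⊕1⊕1 = 0
p16 (pos 16,17,18,19,20,21,22,23,24,25,26,27,28,29,30,31): XOR of data positions = 0⊕0⊕0⊕0⊕0⊕0⊕1⊕1⊕1⊕0⊕1⊕0⊕0⊕1⊕1 = 0
Codeword: 1111001001100100000000111010011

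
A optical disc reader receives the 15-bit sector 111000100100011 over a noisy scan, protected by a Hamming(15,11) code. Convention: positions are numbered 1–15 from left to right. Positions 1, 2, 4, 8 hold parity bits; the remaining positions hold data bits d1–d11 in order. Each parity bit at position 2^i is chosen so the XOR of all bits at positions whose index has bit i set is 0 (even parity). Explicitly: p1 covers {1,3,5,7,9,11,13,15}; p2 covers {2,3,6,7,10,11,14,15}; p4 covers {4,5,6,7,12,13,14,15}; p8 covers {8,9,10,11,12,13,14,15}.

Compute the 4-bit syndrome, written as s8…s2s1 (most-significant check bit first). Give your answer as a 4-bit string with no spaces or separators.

1100

s1 (pos 1,3,5,7,9,11,13,15): 1⊕1⊕0⊕1⊕0⊕0⊕0⊕1 = 0
s2 (pos 2,3,6,7,10,11,14,15): 1⊕1⊕0⊕1⊕1⊕0⊕1⊕1 = 0
s4 (pos 4,5,6,7,12,13,14,15): 0⊕0⊕0⊕1⊕0⊕0⊕1⊕1 = 1
s8 (pos 8,9,10,11,12,13,14,15): 0⊕0⊕1⊕0⊕0⊕0⊕1⊕1 = 1
Syndrome s8…s1 = 1100 → error at position 12.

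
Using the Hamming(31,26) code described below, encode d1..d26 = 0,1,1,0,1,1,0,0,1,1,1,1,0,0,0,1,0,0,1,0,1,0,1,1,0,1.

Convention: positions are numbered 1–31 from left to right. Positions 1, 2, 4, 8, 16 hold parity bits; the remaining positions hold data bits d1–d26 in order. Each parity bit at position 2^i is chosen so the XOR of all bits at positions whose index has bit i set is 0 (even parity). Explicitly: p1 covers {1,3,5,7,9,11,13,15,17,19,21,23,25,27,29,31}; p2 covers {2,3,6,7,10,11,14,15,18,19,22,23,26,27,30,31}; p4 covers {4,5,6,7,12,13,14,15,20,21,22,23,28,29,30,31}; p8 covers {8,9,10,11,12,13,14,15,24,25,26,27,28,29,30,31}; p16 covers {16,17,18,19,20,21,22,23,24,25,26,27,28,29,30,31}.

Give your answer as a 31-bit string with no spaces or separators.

Place data at non-parity positions: p1 p2 0 p4 1 1 0 p8 1 1 0 0 1 1 1 p16 1 0 0 0 1 0 0 1 0 1 0 1 1 0 1
p1 (pos 1,3,5,7,9,11,13,15,17,19,21,23,25,27,29,31): XOR of data positions = 0⊕1⊕0⊕1⊕0⊕1⊕1⊕1⊕0⊕1⊕0⊕0⊕0⊕1⊕1 = 0
p2 (pos 2,3,6,7,10,11,14,15,18,19,22,23,26,27,30,31): XOR of data positions = 0⊕1⊕0⊕1⊕0⊕1⊕1⊕0⊕0⊕0⊕0⊕1⊕0⊕0⊕1 = 0
p4 (pos 4,5,6,7,12,13,14,15,20,21,22,23,28,29,30,31): XOR of data positions = 1⊕1⊕0⊕0⊕1⊕1⊕1⊕0⊕1⊕0⊕0⊕1⊕1⊕0⊕1 = 1
p8 (pos 8,9,10,11,12,13,14,15,24,25,26,27,28,29,30,31): XOR of data positions = 1⊕1⊕0⊕0⊕1⊕1⊕1⊕1⊕0⊕1⊕0⊕1⊕1⊕0⊕1 = 0
p16 (pos 16,17,18,19,20,21,22,23,24,25,26,27,28,29,30,31): XOR of data positions = 1⊕0⊕0⊕0⊕1⊕0⊕0⊕1⊕0⊕1⊕0⊕1⊕1⊕0⊕1 = 1
Codeword: 0001110011001111100010010101101

0001110011001111100010010101101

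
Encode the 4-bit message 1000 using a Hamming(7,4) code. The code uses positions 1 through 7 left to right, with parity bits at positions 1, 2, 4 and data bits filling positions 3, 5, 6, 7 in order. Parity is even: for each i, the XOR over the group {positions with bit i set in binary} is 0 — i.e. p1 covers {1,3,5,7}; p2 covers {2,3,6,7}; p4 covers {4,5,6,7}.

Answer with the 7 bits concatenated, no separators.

Place data at non-parity positions: p1 p2 1 p4 0 0 0
p1 (pos 1,3,5,7): XOR of data positions = 1⊕0⊕0 = 1
p2 (pos 2,3,6,7): XOR of data positions = 1⊕0⊕0 = 1
p4 (pos 4,5,6,7): XOR of data positions = 0⊕0⊕0 = 0
Codeword: 1110000

1110000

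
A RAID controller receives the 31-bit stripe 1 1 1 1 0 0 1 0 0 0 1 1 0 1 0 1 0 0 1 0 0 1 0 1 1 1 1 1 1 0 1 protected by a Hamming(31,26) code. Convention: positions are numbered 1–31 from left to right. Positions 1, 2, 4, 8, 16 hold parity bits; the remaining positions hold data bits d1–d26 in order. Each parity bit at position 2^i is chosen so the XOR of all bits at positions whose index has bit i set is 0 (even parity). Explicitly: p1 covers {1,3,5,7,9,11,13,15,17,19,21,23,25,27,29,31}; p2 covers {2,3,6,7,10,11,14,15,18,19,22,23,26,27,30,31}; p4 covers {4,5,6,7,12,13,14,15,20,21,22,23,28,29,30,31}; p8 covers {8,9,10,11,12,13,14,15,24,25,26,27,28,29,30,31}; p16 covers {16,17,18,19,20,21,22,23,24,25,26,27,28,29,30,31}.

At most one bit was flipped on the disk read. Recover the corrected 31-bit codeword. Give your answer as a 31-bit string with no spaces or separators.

0111001000110101001001011111101

s1 (pos 1,3,5,7,9,11,13,15,17,19,21,23,25,27,29,31): 1⊕1⊕0⊕1⊕0⊕1⊕0⊕0⊕0⊕1⊕0⊕0⊕1⊕1⊕1⊕1 = 1
s2 (pos 2,3,6,7,10,11,14,15,18,19,22,23,26,27,30,31): 1⊕1⊕0⊕1⊕0⊕1⊕1⊕0⊕0⊕1⊕1⊕0⊕1⊕1⊕0⊕1 = 0
s4 (pos 4,5,6,7,12,13,14,15,20,21,22,23,28,29,30,31): 1⊕0⊕0⊕1⊕1⊕0⊕1⊕0⊕0⊕0⊕1⊕0⊕1⊕1⊕0⊕1 = 0
s8 (pos 8,9,10,11,12,13,14,15,24,25,26,27,28,29,30,31): 0⊕0⊕0⊕1⊕1⊕0⊕1⊕0⊕1⊕1⊕1⊕1⊕1⊕1⊕0⊕1 = 0
s16 (pos 16,17,18,19,20,21,22,23,24,25,26,27,28,29,30,31): 1⊕0⊕0⊕1⊕0⊕0⊕1⊕0⊕1⊕1⊕1⊕1⊕1⊕1⊕0⊕1 = 0
Syndrome s16…s1 = 00001 → error at position 1.
Flip position 1: 1111001000110101001001011111101 → 0111001000110101001001011111101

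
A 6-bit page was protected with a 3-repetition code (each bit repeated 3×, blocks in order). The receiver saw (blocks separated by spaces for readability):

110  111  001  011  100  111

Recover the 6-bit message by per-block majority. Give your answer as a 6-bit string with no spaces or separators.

Block 1 (110): 2 ones → 1
Block 2 (111): 3 ones → 1
Block 3 (001): 1 one → 0
Block 4 (011): 2 ones → 1
Block 5 (100): 1 one → 0
Block 6 (111): 3 ones → 1

110101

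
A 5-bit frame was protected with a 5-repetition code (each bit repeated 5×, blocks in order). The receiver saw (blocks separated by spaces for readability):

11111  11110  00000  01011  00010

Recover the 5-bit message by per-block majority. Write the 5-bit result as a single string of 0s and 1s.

11010

Block 1 (11111): 5 ones → 1
Block 2 (11110): 4 ones → 1
Block 3 (00000): 0 ones → 0
Block 4 (01011): 3 ones → 1
Block 5 (00010): 1 one → 0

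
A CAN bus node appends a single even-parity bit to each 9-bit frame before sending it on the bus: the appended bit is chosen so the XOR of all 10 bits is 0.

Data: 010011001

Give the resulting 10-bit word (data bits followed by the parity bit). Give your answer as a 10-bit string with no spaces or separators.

XOR of the 9 data bits: 0⊕1⊕0⊕0⊕1⊕1⊕0⊕0⊕1 = 0
Parity bit = 0 (so all 10 bits XOR to 0).

0100110010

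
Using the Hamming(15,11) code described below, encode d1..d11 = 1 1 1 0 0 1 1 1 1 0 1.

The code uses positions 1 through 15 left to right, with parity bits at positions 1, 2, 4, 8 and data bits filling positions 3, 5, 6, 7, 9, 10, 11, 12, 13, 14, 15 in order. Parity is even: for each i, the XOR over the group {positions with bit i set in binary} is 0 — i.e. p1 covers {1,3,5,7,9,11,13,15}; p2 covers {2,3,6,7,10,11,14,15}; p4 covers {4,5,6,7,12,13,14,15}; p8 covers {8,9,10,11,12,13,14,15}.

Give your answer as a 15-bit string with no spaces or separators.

Place data at non-parity positions: p1 p2 1 p4 1 1 0 p8 0 1 1 1 1 0 1
p1 (pos 1,3,5,7,9,11,13,15): XOR of data positions = 1⊕1⊕0⊕0⊕1⊕1⊕1 = 1
p2 (pos 2,3,6,7,10,11,14,15): XOR of data positions = 1⊕1⊕0⊕1⊕1⊕0⊕1 = 1
p4 (pos 4,5,6,7,12,13,14,15): XOR of data positions = 1⊕1⊕0⊕1⊕1⊕0⊕1 = 1
p8 (pos 8,9,10,11,12,13,14,15): XOR of data positions = 0⊕1⊕1⊕1⊕1⊕0⊕1 = 1
Codeword: 111111010111101

111111010111101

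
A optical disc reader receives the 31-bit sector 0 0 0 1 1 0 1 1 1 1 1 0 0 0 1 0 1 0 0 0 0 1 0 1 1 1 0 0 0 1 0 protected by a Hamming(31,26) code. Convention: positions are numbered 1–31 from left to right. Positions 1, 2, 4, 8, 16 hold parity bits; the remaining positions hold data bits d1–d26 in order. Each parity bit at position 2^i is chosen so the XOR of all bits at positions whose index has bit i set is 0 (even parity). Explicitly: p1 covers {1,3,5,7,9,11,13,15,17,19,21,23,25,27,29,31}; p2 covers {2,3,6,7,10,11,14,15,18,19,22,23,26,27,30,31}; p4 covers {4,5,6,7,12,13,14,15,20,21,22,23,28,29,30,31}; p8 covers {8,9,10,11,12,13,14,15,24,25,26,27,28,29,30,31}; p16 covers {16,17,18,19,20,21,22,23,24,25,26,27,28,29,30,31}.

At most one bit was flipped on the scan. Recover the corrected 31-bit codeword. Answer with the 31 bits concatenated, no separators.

s1 (pos 1,3,5,7,9,11,13,15,17,19,21,23,25,27,29,31): 0⊕0⊕1⊕1⊕1⊕1⊕0⊕1⊕1⊕0⊕0⊕0⊕1⊕0⊕0⊕0 = 1
s2 (pos 2,3,6,7,10,11,14,15,18,19,22,23,26,27,30,31): 0⊕0⊕0⊕1⊕1⊕1⊕0⊕1⊕0⊕0⊕1⊕0⊕1⊕0⊕1⊕0 = 1
s4 (pos 4,5,6,7,12,13,14,15,20,21,22,23,28,29,30,31): 1⊕1⊕0⊕1⊕0⊕0⊕0⊕1⊕0⊕0⊕1⊕0⊕0⊕0⊕1⊕0 = 0
s8 (pos 8,9,10,11,12,13,14,15,24,25,26,27,28,29,30,31): 1⊕1⊕1⊕1⊕0⊕0⊕0⊕1⊕1⊕1⊕1⊕0⊕0⊕0⊕1⊕0 = 1
s16 (pos 16,17,18,19,20,21,22,23,24,25,26,27,28,29,30,31): 0⊕1⊕0⊕0⊕0⊕0⊕1⊕0⊕1⊕1⊕1⊕0⊕0⊕0⊕1⊕0 = 0
Syndrome s16…s1 = 01011 → error at position 11.
Flip position 11: 0001101111100010100001011100010 → 0001101111000010100001011100010

0001101111000010100001011100010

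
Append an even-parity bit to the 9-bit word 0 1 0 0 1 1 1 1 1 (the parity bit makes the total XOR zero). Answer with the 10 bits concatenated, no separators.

0100111110

XOR of the 9 data bits: 0⊕1⊕0⊕0⊕1⊕1⊕1⊕1⊕1 = 0
Parity bit = 0 (so all 10 bits XOR to 0).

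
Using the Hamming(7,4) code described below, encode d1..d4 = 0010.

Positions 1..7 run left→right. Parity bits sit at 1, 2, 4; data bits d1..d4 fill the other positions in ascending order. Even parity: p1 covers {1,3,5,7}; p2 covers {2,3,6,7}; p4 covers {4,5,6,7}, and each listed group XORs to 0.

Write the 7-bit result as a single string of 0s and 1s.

Place data at non-parity positions: p1 p2 0 p4 0 1 0
p1 (pos 1,3,5,7): XOR of data positions = 0⊕0⊕0 = 0
p2 (pos 2,3,6,7): XOR of data positions = 0⊕1⊕0 = 1
p4 (pos 4,5,6,7): XOR of data positions = 0⊕1⊕0 = 1
Codeword: 0101010

0101010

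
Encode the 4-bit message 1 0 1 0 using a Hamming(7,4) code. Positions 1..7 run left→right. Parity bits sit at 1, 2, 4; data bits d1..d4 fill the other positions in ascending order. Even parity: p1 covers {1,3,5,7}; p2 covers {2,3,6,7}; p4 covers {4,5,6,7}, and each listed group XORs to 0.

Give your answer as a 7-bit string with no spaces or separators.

Place data at non-parity positions: p1 p2 1 p4 0 1 0
p1 (pos 1,3,5,7): XOR of data positions = 1⊕0⊕0 = 1
p2 (pos 2,3,6,7): XOR of data positions = 1⊕1⊕0 = 0
p4 (pos 4,5,6,7): XOR of data positions = 0⊕1⊕0 = 1
Codeword: 1011010

1011010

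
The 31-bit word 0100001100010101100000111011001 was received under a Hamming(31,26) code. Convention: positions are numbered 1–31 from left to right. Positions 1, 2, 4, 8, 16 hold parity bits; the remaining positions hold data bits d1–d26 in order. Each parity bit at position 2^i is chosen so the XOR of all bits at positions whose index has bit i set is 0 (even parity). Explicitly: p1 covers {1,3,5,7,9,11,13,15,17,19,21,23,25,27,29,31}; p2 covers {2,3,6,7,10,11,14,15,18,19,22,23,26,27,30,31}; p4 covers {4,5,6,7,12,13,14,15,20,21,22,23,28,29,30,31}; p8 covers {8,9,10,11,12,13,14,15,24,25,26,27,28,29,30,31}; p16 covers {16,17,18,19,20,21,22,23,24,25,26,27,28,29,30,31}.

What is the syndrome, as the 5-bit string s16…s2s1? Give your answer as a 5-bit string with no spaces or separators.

00000

s1 (pos 1,3,5,7,9,11,13,15,17,19,21,23,25,27,29,31): 0⊕0⊕0⊕1⊕0⊕0⊕0⊕0⊕1⊕0⊕0⊕1⊕1⊕1⊕0⊕1 = 0
s2 (pos 2,3,6,7,10,11,14,15,18,19,22,23,26,27,30,31): 1⊕0⊕0⊕1⊕0⊕0⊕1⊕0⊕0⊕0⊕0⊕1⊕0⊕1⊕0⊕1 = 0
s4 (pos 4,5,6,7,12,13,14,15,20,21,22,23,28,29,30,31): 0⊕0⊕0⊕1⊕1⊕0⊕1⊕0⊕0⊕0⊕0⊕1⊕1⊕0⊕0⊕1 = 0
s8 (pos 8,9,10,11,12,13,14,15,24,25,26,27,28,29,30,31): 1⊕0⊕0⊕0⊕1⊕0⊕1⊕0⊕1⊕1⊕0⊕1⊕1⊕0⊕0⊕1 = 0
s16 (pos 16,17,18,19,20,21,22,23,24,25,26,27,28,29,30,31): 1⊕1⊕0⊕0⊕0⊕0⊕0⊕1⊕1⊕1⊕0⊕1⊕1⊕0⊕0⊕1 = 0
Syndrome s16…s1 = 00000 → no error.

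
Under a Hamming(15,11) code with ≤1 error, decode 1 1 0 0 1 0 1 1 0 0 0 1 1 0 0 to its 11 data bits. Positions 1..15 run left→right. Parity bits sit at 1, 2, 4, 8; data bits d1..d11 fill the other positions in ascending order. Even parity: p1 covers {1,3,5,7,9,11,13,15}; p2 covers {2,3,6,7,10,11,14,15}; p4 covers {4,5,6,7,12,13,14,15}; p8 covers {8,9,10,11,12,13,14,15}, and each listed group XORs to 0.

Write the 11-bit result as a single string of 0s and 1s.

s1 (pos 1,3,5,7,9,11,13,15): 1⊕0⊕1⊕1⊕0⊕0⊕1⊕0 = 0
s2 (pos 2,3,6,7,10,11,14,15): 1⊕0⊕0⊕1⊕0⊕0⊕0⊕0 = 0
s4 (pos 4,5,6,7,12,13,14,15): 0⊕1⊕0⊕1⊕1⊕1⊕0⊕0 = 0
s8 (pos 8,9,10,11,12,13,14,15): 1⊕0⊕0⊕0⊕1⊕1⊕0⊕0 = 1
Syndrome s8…s1 = 1000 → error at position 8.
Flip position 8: 110010110001100 → 110010100001100
Read data bits from positions 3,5,6,7,9,10,11,12,13,14,15: 01010001100

01010001100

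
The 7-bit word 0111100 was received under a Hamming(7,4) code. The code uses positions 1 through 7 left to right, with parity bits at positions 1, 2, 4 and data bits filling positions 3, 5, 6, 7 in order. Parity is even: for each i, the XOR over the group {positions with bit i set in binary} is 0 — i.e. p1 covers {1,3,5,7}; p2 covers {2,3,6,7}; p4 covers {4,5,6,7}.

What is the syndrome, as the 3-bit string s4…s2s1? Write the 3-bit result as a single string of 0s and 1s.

000

s1 (pos 1,3,5,7): 0⊕1⊕1⊕0 = 0
s2 (pos 2,3,6,7): 1⊕1⊕0⊕0 = 0
s4 (pos 4,5,6,7): 1⊕1⊕0⊕0 = 0
Syndrome s4…s1 = 000 → no error.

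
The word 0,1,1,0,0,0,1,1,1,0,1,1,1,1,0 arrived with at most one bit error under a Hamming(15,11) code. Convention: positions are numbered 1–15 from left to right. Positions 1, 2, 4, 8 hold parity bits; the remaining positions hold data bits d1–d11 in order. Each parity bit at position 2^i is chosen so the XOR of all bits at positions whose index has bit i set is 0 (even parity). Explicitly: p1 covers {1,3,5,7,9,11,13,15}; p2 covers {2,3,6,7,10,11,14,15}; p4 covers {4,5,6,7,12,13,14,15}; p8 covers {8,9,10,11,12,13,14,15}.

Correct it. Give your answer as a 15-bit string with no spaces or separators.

s1 (pos 1,3,5,7,9,11,13,15): 0⊕1⊕0⊕1⊕1⊕1⊕1⊕0 = 1
s2 (pos 2,3,6,7,10,11,14,15): 1⊕1⊕0⊕1⊕0⊕1⊕1⊕0 = 1
s4 (pos 4,5,6,7,12,13,14,15): 0⊕0⊕0⊕1⊕1⊕1⊕1⊕0 = 0
s8 (pos 8,9,10,11,12,13,14,15): 1⊕1⊕0⊕1⊕1⊕1⊕1⊕0 = 0
Syndrome s8…s1 = 0011 → error at position 3.
Flip position 3: 011000111011110 → 010000111011110

010000111011110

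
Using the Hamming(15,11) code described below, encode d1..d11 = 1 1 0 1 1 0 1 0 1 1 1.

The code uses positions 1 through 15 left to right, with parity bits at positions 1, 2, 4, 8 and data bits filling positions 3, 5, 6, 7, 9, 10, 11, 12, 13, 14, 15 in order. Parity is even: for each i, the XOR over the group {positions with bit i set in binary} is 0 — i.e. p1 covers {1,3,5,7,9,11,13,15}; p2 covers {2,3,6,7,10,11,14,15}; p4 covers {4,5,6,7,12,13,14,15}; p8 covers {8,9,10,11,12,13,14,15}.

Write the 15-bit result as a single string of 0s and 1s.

Place data at non-parity positions: p1 p2 1 p4 1 0 1 p8 1 0 1 0 1 1 1
p1 (pos 1,3,5,7,9,11,13,15): XOR of data positions = 1⊕1⊕1⊕1⊕1⊕1⊕1 = 1
p2 (pos 2,3,6,7,10,11,14,15): XOR of data positions = 1⊕0⊕1⊕0⊕1⊕1⊕1 = 1
p4 (pos 4,5,6,7,12,13,14,15): XOR of data positions = 1⊕0⊕1⊕0⊕1⊕1⊕1 = 1
p8 (pos 8,9,10,11,12,13,14,15): XOR of data positions = 1⊕0⊕1⊕0⊕1⊕1⊕1 = 1
Codeword: 111110111010111

111110111010111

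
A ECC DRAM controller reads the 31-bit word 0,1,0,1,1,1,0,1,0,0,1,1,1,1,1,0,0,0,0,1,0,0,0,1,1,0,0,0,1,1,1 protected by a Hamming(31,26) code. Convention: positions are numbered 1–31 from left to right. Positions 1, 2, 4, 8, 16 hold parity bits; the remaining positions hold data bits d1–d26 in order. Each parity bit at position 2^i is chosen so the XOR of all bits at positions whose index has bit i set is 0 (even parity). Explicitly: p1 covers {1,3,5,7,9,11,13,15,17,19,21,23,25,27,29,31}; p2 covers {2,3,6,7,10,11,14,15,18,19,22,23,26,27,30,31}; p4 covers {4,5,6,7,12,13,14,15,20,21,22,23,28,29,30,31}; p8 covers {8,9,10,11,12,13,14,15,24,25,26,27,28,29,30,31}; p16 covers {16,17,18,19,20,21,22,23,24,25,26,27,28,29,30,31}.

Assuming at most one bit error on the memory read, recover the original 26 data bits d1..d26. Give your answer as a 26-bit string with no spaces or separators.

01100011110000100011000111

s1 (pos 1,3,5,7,9,11,13,15,17,19,21,23,25,27,29,31): 0⊕0⊕1⊕0⊕0⊕1⊕1⊕1⊕0⊕0⊕0⊕0⊕1⊕0⊕1⊕1 = 1
s2 (pos 2,3,6,7,10,11,14,15,18,19,22,23,26,27,30,31): 1⊕0⊕1⊕0⊕0⊕1⊕1⊕1⊕0⊕0⊕0⊕0⊕0⊕0⊕1⊕1 = 1
s4 (pos 4,5,6,7,12,13,14,15,20,21,22,23,28,29,30,31): 1⊕1⊕1⊕0⊕1⊕1⊕1⊕1⊕1⊕0⊕0⊕0⊕0⊕1⊕1⊕1 = 1
s8 (pos 8,9,10,11,12,13,14,15,24,25,26,27,28,29,30,31): 1⊕0⊕0⊕1⊕1⊕1⊕1⊕1⊕1⊕1⊕0⊕0⊕0⊕1⊕1⊕1 = 1
s16 (pos 16,17,18,19,20,21,22,23,24,25,26,27,28,29,30,31): 0⊕0⊕0⊕0⊕1⊕0⊕0⊕0⊕1⊕1⊕0⊕0⊕0⊕1⊕1⊕1 = 0
Syndrome s16…s1 = 01111 → error at position 15.
Flip position 15: 0101110100111110000100011000111 → 0101110100111100000100011000111
Read data bits from positions 3,5,6,7,9,10,11,12,13,14,15,17,18,19,20,21,22,23,24,25,26,27,28,29,30,31: 01100011110000100011000111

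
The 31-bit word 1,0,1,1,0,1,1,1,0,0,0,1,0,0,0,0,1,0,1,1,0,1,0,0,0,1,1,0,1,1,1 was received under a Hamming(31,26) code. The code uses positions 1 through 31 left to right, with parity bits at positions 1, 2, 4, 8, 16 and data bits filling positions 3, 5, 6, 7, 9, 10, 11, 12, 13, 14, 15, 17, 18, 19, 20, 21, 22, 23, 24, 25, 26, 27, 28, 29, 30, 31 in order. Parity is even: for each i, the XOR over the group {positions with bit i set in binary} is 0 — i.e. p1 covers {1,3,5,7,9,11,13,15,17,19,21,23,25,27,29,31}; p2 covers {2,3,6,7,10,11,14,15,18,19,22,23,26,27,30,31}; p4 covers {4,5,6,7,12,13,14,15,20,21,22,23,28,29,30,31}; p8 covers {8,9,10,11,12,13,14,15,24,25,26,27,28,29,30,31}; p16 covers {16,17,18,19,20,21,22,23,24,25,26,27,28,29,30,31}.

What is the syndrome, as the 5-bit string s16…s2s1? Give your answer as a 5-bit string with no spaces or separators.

s1 (pos 1,3,5,7,9,11,13,15,17,19,21,23,25,27,29,31): 1⊕1⊕0⊕1⊕0⊕0⊕0⊕0⊕1⊕1⊕0⊕0⊕0⊕1⊕1⊕1 = 0
s2 (pos 2,3,6,7,10,11,14,15,18,19,22,23,26,27,30,31): 0⊕1⊕1⊕1⊕0⊕0⊕0⊕0⊕0⊕1⊕1⊕0⊕1⊕1⊕1⊕1 = 1
s4 (pos 4,5,6,7,12,13,14,15,20,21,22,23,28,29,30,31): 1⊕0⊕1⊕1⊕1⊕0⊕0⊕0⊕1⊕0⊕1⊕0⊕0⊕1⊕1⊕1 = 1
s8 (pos 8,9,10,11,12,13,14,15,24,25,26,27,28,29,30,31): 1⊕0⊕0⊕0⊕1⊕0⊕0⊕0⊕0⊕0⊕1⊕1⊕0⊕1⊕1⊕1 = 1
s16 (pos 16,17,18,19,20,21,22,23,24,25,26,27,28,29,30,31): 0⊕1⊕0⊕1⊕1⊕0⊕1⊕0⊕0⊕0⊕1⊕1⊕0⊕1⊕1⊕1 = 1
Syndrome s16…s1 = 11110 → error at position 30.

11110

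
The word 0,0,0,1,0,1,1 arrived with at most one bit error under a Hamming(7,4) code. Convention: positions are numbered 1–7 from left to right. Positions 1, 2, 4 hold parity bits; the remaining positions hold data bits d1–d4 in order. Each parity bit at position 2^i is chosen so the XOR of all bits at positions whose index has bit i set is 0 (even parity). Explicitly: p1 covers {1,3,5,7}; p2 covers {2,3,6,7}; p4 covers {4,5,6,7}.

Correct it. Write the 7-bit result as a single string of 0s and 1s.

s1 (pos 1,3,5,7): 0⊕0⊕0⊕1 = 1
s2 (pos 2,3,6,7): 0⊕0⊕1⊕1 = 0
s4 (pos 4,5,6,7): 1⊕0⊕1⊕1 = 1
Syndrome s4…s1 = 101 → error at position 5.
Flip position 5: 0001011 → 0001111

0001111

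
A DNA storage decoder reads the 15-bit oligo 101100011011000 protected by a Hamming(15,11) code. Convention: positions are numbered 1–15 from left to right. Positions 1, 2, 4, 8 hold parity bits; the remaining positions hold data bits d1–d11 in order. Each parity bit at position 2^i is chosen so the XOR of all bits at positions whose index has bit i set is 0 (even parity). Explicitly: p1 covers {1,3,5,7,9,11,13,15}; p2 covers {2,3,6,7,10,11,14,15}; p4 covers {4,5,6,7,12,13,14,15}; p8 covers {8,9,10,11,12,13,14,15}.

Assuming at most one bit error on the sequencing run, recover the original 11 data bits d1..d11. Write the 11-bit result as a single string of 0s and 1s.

10001011000

s1 (pos 1,3,5,7,9,11,13,15): 1⊕1⊕0⊕0⊕1⊕1⊕0⊕0 = 0
s2 (pos 2,3,6,7,10,11,14,15): 0⊕1⊕0⊕0⊕0⊕1⊕0⊕0 = 0
s4 (pos 4,5,6,7,12,13,14,15): 1⊕0⊕0⊕0⊕1⊕0⊕0⊕0 = 0
s8 (pos 8,9,10,11,12,13,14,15): 1⊕1⊕0⊕1⊕1⊕0⊕0⊕0 = 0
Syndrome s8…s1 = 0000 → no error.
Read data bits from positions 3,5,6,7,9,10,11,12,13,14,15: 10001011000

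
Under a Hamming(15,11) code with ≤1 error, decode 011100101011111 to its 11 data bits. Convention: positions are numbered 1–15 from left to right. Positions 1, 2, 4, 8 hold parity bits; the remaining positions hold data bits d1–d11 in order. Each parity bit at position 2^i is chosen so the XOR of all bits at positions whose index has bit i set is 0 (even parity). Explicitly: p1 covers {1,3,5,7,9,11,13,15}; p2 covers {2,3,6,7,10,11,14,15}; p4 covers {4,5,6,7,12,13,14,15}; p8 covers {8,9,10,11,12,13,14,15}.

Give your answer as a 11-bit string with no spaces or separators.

10011011111

s1 (pos 1,3,5,7,9,11,13,15): 0⊕1⊕0⊕1⊕1⊕1⊕1⊕1 = 0
s2 (pos 2,3,6,7,10,11,14,15): 1⊕1⊕0⊕1⊕0⊕1⊕1⊕1 = 0
s4 (pos 4,5,6,7,12,13,14,15): 1⊕0⊕0⊕1⊕1⊕1⊕1⊕1 = 0
s8 (pos 8,9,10,11,12,13,14,15): 0⊕1⊕0⊕1⊕1⊕1⊕1⊕1 = 0
Syndrome s8…s1 = 0000 → no error.
Read data bits from positions 3,5,6,7,9,10,11,12,13,14,15: 10011011111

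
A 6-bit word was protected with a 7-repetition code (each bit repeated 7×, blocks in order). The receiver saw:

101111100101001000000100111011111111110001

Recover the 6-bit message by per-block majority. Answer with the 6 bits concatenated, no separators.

100111

Block 1 (1011111): 6 ones → 1
Block 2 (0010100): 2 ones → 0
Block 3 (1000000): 1 one → 0
Block 4 (1001110): 4 ones → 1
Block 5 (1111111): 7 ones → 1
Block 6 (1110001): 4 ones → 1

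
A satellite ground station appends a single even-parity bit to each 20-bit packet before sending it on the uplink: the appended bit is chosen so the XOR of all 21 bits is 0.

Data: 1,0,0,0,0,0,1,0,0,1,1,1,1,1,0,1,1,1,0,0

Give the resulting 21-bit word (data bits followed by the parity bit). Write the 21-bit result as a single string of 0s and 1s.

XOR of the 20 data bits: 1⊕0⊕0⊕0⊕0⊕0⊕1⊕0⊕0⊕1⊕1⊕1⊕1⊕1⊕0⊕1⊕1⊕1⊕0⊕0 = 0
Parity bit = 0 (so all 21 bits XOR to 0).

100000100111110111000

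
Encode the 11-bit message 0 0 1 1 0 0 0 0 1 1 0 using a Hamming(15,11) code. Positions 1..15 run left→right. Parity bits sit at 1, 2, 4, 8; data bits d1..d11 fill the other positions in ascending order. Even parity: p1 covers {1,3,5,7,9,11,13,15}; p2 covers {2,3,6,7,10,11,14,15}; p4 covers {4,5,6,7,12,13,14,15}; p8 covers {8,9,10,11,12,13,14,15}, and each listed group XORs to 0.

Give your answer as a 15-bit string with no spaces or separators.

010001100000110

Place data at non-parity positions: p1 p2 0 p4 0 1 1 p8 0 0 0 0 1 1 0
p1 (pos 1,3,5,7,9,11,13,15): XOR of data positions = 0⊕0⊕1⊕0⊕0⊕1⊕0 = 0
p2 (pos 2,3,6,7,10,11,14,15): XOR of data positions = 0⊕1⊕1⊕0⊕0⊕1⊕0 = 1
p4 (pos 4,5,6,7,12,13,14,15): XOR of data positions = 0⊕1⊕1⊕0⊕1⊕1⊕0 = 0
p8 (pos 8,9,10,11,12,13,14,15): XOR of data positions = 0⊕0⊕0⊕0⊕1⊕1⊕0 = 0
Codeword: 010001100000110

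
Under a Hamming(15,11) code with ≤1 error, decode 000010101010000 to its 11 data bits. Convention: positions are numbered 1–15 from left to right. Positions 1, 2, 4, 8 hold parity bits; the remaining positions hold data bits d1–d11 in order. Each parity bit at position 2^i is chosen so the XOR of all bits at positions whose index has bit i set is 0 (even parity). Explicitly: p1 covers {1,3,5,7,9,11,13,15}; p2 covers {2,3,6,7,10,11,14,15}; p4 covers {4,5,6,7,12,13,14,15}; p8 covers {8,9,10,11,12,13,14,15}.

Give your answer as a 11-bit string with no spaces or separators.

s1 (pos 1,3,5,7,9,11,13,15): 0⊕0⊕1⊕1⊕1⊕1⊕0⊕0 = 0
s2 (pos 2,3,6,7,10,11,14,15): 0⊕0⊕0⊕1⊕0⊕1⊕0⊕0 = 0
s4 (pos 4,5,6,7,12,13,14,15): 0⊕1⊕0⊕1⊕0⊕0⊕0⊕0 = 0
s8 (pos 8,9,10,11,12,13,14,15): 0⊕1⊕0⊕1⊕0⊕0⊕0⊕0 = 0
Syndrome s8…s1 = 0000 → no error.
Read data bits from positions 3,5,6,7,9,10,11,12,13,14,15: 01011010000

01011010000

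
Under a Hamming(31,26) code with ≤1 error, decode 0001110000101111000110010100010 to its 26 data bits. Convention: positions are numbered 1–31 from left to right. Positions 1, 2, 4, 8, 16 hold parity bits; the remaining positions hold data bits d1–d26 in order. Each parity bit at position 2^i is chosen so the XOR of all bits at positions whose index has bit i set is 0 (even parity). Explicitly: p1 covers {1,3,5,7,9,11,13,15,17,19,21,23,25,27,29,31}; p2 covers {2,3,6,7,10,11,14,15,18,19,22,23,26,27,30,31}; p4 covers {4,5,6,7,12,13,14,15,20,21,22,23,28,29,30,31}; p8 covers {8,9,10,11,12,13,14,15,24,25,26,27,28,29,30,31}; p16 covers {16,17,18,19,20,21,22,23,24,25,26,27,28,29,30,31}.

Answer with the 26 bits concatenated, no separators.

s1 (pos 1,3,5,7,9,11,13,15,17,19,21,23,25,27,29,31): 0⊕0⊕1⊕0⊕0⊕1⊕1⊕1⊕0⊕0⊕1⊕0⊕0⊕0⊕0⊕0 = 1
s2 (pos 2,3,6,7,10,11,14,15,18,19,22,23,26,27,30,31): 0⊕0⊕1⊕0⊕0⊕1⊕1⊕1⊕0⊕0⊕0⊕0⊕1⊕0⊕1⊕0 = 0
s4 (pos 4,5,6,7,12,13,14,15,20,21,22,23,28,29,30,31): 1⊕1⊕1⊕0⊕0⊕1⊕1⊕1⊕1⊕1⊕0⊕0⊕0⊕0⊕1⊕0 = 1
s8 (pos 8,9,10,11,12,13,14,15,24,25,26,27,28,29,30,31): 0⊕0⊕0⊕1⊕0⊕1⊕1⊕1⊕1⊕0⊕1⊕0⊕0⊕0⊕1⊕0 = 1
s16 (pos 16,17,18,19,20,21,22,23,24,25,26,27,28,29,30,31): 1⊕0⊕0⊕0⊕1⊕1⊕0⊕0⊕1⊕0⊕1⊕0⊕0⊕0⊕1⊕0 = 0
Syndrome s16…s1 = 01101 → error at position 13.
Flip position 13: 0001110000101111000110010100010 → 0001110000100111000110010100010
Read data bits from positions 3,5,6,7,9,10,11,12,13,14,15,17,18,19,20,21,22,23,24,25,26,27,28,29,30,31: 01100010011000110010100010

01100010011000110010100010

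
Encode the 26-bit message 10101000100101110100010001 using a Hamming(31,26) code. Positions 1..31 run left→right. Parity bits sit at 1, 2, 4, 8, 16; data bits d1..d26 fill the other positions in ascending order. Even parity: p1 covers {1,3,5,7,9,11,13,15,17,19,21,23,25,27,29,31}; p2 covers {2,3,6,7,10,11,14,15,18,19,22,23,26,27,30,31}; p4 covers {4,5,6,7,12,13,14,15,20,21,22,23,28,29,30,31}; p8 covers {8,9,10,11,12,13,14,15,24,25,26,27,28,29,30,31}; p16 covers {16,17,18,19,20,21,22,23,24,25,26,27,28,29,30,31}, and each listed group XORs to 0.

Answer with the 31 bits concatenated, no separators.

1010010010001001101110100010001

Place data at non-parity positions: p1 p2 1 p4 0 1 0 p8 1 0 0 0 1 0 0 p16 1 0 1 1 1 0 1 0 0 0 1 0 0 0 1
p1 (pos 1,3,5,7,9,11,13,15,17,19,21,23,25,27,29,31): XOR of data positions = 1⊕0⊕0⊕1⊕0⊕1⊕0⊕1⊕1⊕1⊕1⊕0⊕1⊕0⊕1 = 1
p2 (pos 2,3,6,7,10,11,14,15,18,19,22,23,26,27,30,31): XOR of data positions = 1⊕1⊕0⊕0⊕0⊕0⊕0⊕0⊕1⊕0⊕1⊕0⊕1⊕0⊕1 = 0
p4 (pos 4,5,6,7,12,13,14,15,20,21,22,23,28,29,30,31): XOR of data positions = 0⊕1⊕0⊕0⊕1⊕0⊕0⊕1⊕1⊕0⊕1⊕0⊕0⊕0⊕1 = 0
p8 (pos 8,9,10,11,12,13,14,15,24,25,26,27,28,29,30,31): XOR of data positions = 1⊕0⊕0⊕0⊕1⊕0⊕0⊕0⊕0⊕0⊕1⊕0⊕0⊕0⊕1 = 0
p16 (pos 16,17,18,19,20,21,22,23,24,25,26,27,28,29,30,31): XOR of data positions = 1⊕0⊕1⊕1⊕1⊕0⊕1⊕0⊕0⊕0⊕1⊕0⊕0⊕0⊕1 = 1
Codeword: 1010010010001001101110100010001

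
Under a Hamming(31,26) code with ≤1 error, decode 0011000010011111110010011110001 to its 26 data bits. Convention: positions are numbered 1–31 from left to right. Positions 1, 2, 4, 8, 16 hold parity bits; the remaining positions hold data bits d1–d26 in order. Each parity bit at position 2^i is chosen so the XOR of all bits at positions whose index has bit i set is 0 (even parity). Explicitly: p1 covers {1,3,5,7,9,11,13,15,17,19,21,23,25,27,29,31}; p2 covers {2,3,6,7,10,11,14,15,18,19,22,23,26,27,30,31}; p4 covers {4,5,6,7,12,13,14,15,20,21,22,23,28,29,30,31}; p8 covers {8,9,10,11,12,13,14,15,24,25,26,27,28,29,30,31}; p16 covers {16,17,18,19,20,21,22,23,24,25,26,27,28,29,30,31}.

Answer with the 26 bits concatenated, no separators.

10001001111110010111110001

s1 (pos 1,3,5,7,9,11,13,15,17,19,21,23,25,27,29,31): 0⊕1⊕0⊕0⊕1⊕0⊕1⊕1⊕1⊕0⊕1⊕0⊕1⊕1⊕0⊕1 = 1
s2 (pos 2,3,6,7,10,11,14,15,18,19,22,23,26,27,30,31): 0⊕1⊕0⊕0⊕0⊕0⊕1⊕1⊕1⊕0⊕0⊕0⊕1⊕1⊕0⊕1 = 1
s4 (pos 4,5,6,7,12,13,14,15,20,21,22,23,28,29,30,31): 1⊕0⊕0⊕0⊕1⊕1⊕1⊕1⊕0⊕1⊕0⊕0⊕0⊕0⊕0⊕1 = 1
s8 (pos 8,9,10,11,12,13,14,15,24,25,26,27,28,29,30,31): 0⊕1⊕0⊕0⊕1⊕1⊕1⊕1⊕1⊕1⊕1⊕1⊕0⊕0⊕0⊕1 = 0
s16 (pos 16,17,18,19,20,21,22,23,24,25,26,27,28,29,30,31): 1⊕1⊕1⊕0⊕0⊕1⊕0⊕0⊕1⊕1⊕1⊕1⊕0⊕0⊕0⊕1 = 1
Syndrome s16…s1 = 10111 → error at position 23.
Flip position 23: 0011000010011111110010011110001 → 0011000010011111110010111110001
Read data bits from positions 3,5,6,7,9,10,11,12,13,14,15,17,18,19,20,21,22,23,24,25,26,27,28,29,30,31: 10001001111110010111110001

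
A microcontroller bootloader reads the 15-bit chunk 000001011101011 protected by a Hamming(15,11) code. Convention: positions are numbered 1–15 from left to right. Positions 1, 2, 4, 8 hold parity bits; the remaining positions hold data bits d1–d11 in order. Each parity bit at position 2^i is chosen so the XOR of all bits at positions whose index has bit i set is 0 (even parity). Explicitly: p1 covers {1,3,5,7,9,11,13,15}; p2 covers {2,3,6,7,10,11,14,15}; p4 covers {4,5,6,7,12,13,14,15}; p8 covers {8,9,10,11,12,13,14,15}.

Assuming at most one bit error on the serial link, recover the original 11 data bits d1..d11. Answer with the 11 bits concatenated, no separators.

s1 (pos 1,3,5,7,9,11,13,15): 0⊕0⊕0⊕0⊕1⊕0⊕0⊕1 = 0
s2 (pos 2,3,6,7,10,11,14,15): 0⊕0⊕1⊕0⊕1⊕0⊕1⊕1 = 0
s4 (pos 4,5,6,7,12,13,14,15): 0⊕0⊕1⊕0⊕1⊕0⊕1⊕1 = 0
s8 (pos 8,9,10,11,12,13,14,15): 1⊕1⊕1⊕0⊕1⊕0⊕1⊕1 = 0
Syndrome s8…s1 = 0000 → no error.
Read data bits from positions 3,5,6,7,9,10,11,12,13,14,15: 00101101011

00101101011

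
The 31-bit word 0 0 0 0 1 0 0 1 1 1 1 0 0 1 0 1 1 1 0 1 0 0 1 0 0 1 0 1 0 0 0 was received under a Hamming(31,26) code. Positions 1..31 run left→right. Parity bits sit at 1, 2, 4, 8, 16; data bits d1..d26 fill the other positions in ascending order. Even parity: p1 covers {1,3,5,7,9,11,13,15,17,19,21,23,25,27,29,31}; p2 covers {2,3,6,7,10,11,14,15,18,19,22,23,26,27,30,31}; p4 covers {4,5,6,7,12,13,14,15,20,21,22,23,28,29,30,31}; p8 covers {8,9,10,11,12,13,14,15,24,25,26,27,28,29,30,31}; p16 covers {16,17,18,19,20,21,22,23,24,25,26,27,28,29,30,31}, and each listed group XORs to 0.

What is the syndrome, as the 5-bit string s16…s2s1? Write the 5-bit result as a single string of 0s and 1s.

11101

s1 (pos 1,3,5,7,9,11,13,15,17,19,21,23,25,27,29,31): 0⊕0⊕1⊕0⊕1⊕1⊕0⊕0⊕1⊕0⊕0⊕1⊕0⊕0⊕0⊕0 = 1
s2 (pos 2,3,6,7,10,11,14,15,18,19,22,23,26,27,30,31): 0⊕0⊕0⊕0⊕1⊕1⊕1⊕0⊕1⊕0⊕0⊕1⊕1⊕0⊕0⊕0 = 0
s4 (pos 4,5,6,7,12,13,14,15,20,21,22,23,28,29,30,31): 0⊕1⊕0⊕0⊕0⊕0⊕1⊕0⊕1⊕0⊕0⊕1⊕1⊕0⊕0⊕0 = 1
s8 (pos 8,9,10,11,12,13,14,15,24,25,26,27,28,29,30,31): 1⊕1⊕1⊕1⊕0⊕0⊕1⊕0⊕0⊕0⊕1⊕0⊕1⊕0⊕0⊕0 = 1
s16 (pos 16,17,18,19,20,21,22,23,24,25,26,27,28,29,30,31): 1⊕1⊕1⊕0⊕1⊕0⊕0⊕1⊕0⊕0⊕1⊕0⊕1⊕0⊕0⊕0 = 1
Syndrome s16…s1 = 11101 → error at position 29.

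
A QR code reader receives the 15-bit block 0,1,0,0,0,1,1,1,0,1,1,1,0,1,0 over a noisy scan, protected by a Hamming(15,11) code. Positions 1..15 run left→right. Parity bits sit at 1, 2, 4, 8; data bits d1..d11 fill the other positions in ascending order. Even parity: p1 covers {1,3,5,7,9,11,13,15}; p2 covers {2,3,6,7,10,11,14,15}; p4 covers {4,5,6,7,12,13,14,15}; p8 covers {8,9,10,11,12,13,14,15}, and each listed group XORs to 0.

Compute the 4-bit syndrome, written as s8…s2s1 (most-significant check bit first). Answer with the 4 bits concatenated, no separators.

s1 (pos 1,3,5,7,9,11,13,15): 0⊕0⊕0⊕1⊕0⊕1⊕0⊕0 = 0
s2 (pos 2,3,6,7,10,11,14,15): 1⊕0⊕1⊕1⊕1⊕1⊕1⊕0 = 0
s4 (pos 4,5,6,7,12,13,14,15): 0⊕0⊕1⊕1⊕1⊕0⊕1⊕0 = 0
s8 (pos 8,9,10,11,12,13,14,15): 1⊕0⊕1⊕1⊕1⊕0⊕1⊕0 = 1
Syndrome s8…s1 = 1000 → error at position 8.

1000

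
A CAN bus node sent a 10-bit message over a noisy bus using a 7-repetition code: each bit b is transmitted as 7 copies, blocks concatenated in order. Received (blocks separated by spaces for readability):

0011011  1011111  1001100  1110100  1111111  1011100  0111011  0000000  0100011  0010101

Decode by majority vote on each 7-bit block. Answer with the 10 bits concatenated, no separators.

Block 1 (0011011): 4 ones → 1
Block 2 (1011111): 6 ones → 1
Block 3 (1001100): 3 ones → 0
Block 4 (1110100): 4 ones → 1
Block 5 (1111111): 7 ones → 1
Block 6 (1011100): 4 ones → 1
Block 7 (0111011): 5 ones → 1
Block 8 (0000000): 0 ones → 0
Block 9 (0100011): 3 ones → 0
Block 10 (0010101): 3 ones → 0

1101111000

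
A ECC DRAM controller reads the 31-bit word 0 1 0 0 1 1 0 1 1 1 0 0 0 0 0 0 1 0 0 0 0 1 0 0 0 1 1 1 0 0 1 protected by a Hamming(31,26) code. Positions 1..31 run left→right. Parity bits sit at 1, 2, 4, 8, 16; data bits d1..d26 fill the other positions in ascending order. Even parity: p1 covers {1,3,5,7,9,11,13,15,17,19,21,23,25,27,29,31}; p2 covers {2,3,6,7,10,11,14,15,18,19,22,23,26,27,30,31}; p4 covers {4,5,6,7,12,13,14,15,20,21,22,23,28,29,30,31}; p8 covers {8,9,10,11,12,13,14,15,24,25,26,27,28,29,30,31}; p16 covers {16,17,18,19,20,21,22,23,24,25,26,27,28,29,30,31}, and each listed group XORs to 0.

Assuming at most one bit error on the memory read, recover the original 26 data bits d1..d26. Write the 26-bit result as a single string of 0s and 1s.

01101100001100001000111001

s1 (pos 1,3,5,7,9,11,13,15,17,19,21,23,25,27,29,31): 0⊕0⊕1⊕0⊕1⊕0⊕0⊕0⊕1⊕0⊕0⊕0⊕0⊕1⊕0⊕1 = 1
s2 (pos 2,3,6,7,10,11,14,15,18,19,22,23,26,27,30,31): 1⊕0⊕1⊕0⊕1⊕0⊕0⊕0⊕0⊕0⊕1⊕0⊕1⊕1⊕0⊕1 = 1
s4 (pos 4,5,6,7,12,13,14,15,20,21,22,23,28,29,30,31): 0⊕1⊕1⊕0⊕0⊕0⊕0⊕0⊕0⊕0⊕1⊕0⊕1⊕0⊕0⊕1 = 1
s8 (pos 8,9,10,11,12,13,14,15,24,25,26,27,28,29,30,31): 1⊕1⊕1⊕0⊕0⊕0⊕0⊕0⊕0⊕0⊕1⊕1⊕1⊕0⊕0⊕1 = 1
s16 (pos 16,17,18,19,20,21,22,23,24,25,26,27,28,29,30,31): 0⊕1⊕0⊕0⊕0⊕0⊕1⊕0⊕0⊕0⊕1⊕1⊕1⊕0⊕0⊕1 = 0
Syndrome s16…s1 = 01111 → error at position 15.
Flip position 15: 0100110111000000100001000111001 → 0100110111000010100001000111001
Read data bits from positions 3,5,6,7,9,10,11,12,13,14,15,17,18,19,20,21,22,23,24,25,26,27,28,29,30,31: 01101100001100001000111001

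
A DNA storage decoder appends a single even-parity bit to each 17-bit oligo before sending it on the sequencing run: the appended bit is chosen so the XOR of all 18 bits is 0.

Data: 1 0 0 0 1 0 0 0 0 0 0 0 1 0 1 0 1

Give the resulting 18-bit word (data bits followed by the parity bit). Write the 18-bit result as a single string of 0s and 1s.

XOR of the 17 data bits: 1⊕0⊕0⊕0⊕1⊕0⊕0⊕0⊕0⊕0⊕0⊕0⊕1⊕0⊕1⊕0⊕1 = 1
Parity bit = 1 (so all 18 bits XOR to 0).

100010000000101011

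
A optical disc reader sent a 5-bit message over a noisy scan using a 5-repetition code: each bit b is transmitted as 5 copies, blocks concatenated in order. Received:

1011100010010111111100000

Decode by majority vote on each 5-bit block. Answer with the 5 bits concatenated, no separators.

Block 1 (10111): 4 ones → 1
Block 2 (00010): 1 one → 0
Block 3 (01011): 3 ones → 1
Block 4 (11111): 5 ones → 1
Block 5 (00000): 0 ones → 0

10110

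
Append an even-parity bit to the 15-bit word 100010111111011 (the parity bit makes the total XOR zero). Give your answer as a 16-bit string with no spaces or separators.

1000101111110110

XOR of the 15 data bits: 1⊕0⊕0⊕0⊕1⊕0⊕1⊕1⊕1⊕1⊕1⊕1⊕0⊕1⊕1 = 0
Parity bit = 0 (so all 16 bits XOR to 0).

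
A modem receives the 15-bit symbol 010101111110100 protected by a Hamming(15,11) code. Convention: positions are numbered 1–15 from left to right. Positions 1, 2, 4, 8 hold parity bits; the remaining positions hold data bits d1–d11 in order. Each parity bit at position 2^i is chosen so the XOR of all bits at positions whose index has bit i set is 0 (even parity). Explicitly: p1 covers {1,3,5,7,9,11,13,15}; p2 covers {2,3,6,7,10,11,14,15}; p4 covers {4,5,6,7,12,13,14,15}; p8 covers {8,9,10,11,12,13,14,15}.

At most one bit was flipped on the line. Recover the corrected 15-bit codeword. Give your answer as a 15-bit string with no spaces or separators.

010101111010100

s1 (pos 1,3,5,7,9,11,13,15): 0⊕0⊕0⊕1⊕1⊕1⊕1⊕0 = 0
s2 (pos 2,3,6,7,10,11,14,15): 1⊕0⊕1⊕1⊕1⊕1⊕0⊕0 = 1
s4 (pos 4,5,6,7,12,13,14,15): 1⊕0⊕1⊕1⊕0⊕1⊕0⊕0 = 0
s8 (pos 8,9,10,11,12,13,14,15): 1⊕1⊕1⊕1⊕0⊕1⊕0⊕0 = 1
Syndrome s8…s1 = 1010 → error at position 10.
Flip position 10: 010101111110100 → 010101111010100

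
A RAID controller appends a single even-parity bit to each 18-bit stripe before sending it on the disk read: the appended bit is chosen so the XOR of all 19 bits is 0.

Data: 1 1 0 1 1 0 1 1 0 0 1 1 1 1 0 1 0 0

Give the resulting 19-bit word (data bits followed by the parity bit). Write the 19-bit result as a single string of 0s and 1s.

1101101100111101001

XOR of the 18 data bits: 1⊕1⊕0⊕1⊕1⊕0⊕1⊕1⊕0⊕0⊕1⊕1⊕1⊕1⊕0⊕1⊕0⊕0 = 1
Parity bit = 1 (so all 19 bits XOR to 0).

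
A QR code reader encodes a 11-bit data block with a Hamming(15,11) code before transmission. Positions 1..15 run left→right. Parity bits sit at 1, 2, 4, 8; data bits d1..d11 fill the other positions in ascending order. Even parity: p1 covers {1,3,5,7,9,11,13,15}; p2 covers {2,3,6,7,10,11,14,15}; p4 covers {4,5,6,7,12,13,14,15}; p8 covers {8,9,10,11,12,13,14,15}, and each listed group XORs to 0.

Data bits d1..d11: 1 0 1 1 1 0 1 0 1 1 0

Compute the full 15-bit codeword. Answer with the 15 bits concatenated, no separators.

Place data at non-parity positions: p1 p2 1 p4 0 1 1 p8 1 0 1 0 1 1 0
p1 (pos 1,3,5,7,9,11,13,15): XOR of data positions = 1⊕0⊕1⊕1⊕1⊕1⊕0 = 1
p2 (pos 2,3,6,7,10,11,14,15): XOR of data positions = 1⊕1⊕1⊕0⊕1⊕1⊕0 = 1
p4 (pos 4,5,6,7,12,13,14,15): XOR of data positions = 0⊕1⊕1⊕0⊕1⊕1⊕0 = 0
p8 (pos 8,9,10,11,12,13,14,15): XOR of data positions = 1⊕0⊕1⊕0⊕1⊕1⊕0 = 0
Codeword: 111001101010110

111001101010110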